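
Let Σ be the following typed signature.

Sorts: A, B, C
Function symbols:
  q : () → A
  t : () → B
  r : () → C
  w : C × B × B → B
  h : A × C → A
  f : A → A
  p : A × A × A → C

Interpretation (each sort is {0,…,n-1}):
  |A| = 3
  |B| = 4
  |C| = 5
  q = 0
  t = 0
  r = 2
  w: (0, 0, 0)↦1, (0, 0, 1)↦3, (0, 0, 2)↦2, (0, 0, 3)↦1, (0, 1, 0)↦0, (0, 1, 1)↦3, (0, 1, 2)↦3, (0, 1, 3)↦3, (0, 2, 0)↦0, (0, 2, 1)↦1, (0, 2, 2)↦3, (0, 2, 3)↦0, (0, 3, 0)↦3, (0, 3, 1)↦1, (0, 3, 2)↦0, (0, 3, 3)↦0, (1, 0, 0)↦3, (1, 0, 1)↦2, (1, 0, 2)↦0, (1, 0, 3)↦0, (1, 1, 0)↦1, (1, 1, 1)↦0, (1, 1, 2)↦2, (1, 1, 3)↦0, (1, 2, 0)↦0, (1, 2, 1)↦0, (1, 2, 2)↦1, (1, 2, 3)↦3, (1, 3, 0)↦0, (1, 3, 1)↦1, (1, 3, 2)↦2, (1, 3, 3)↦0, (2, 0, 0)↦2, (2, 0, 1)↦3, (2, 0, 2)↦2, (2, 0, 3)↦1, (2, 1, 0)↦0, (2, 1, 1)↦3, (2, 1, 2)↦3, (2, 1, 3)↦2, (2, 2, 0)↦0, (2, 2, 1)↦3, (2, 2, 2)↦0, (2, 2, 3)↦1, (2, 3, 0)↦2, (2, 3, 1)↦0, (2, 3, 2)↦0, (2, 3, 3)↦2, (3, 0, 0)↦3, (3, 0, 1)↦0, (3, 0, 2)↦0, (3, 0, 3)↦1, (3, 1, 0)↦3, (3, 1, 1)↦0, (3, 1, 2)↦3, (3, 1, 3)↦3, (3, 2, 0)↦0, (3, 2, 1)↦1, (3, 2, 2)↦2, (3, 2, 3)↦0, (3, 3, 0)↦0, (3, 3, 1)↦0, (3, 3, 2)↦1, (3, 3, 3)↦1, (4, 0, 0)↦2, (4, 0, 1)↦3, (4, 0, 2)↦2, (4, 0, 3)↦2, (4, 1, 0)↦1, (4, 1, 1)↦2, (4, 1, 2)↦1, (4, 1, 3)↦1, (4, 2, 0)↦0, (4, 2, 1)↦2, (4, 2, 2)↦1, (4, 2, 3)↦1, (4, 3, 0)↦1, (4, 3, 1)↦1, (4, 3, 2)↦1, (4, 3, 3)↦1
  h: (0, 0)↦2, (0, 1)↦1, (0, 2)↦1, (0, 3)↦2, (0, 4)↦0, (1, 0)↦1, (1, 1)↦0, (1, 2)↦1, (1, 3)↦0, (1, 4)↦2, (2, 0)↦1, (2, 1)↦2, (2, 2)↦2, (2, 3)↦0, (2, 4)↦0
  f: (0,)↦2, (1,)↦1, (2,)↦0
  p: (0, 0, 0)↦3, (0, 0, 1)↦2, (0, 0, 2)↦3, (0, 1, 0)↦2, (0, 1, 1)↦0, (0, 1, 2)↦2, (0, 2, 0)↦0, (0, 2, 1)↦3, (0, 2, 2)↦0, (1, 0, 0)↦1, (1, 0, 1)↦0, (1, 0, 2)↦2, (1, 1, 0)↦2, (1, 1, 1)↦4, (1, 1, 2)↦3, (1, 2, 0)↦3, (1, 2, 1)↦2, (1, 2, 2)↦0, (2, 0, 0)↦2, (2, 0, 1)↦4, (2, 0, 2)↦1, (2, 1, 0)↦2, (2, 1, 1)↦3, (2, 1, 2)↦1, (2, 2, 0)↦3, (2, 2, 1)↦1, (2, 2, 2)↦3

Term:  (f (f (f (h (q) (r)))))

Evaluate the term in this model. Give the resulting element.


value = 1

  q = 0
  r = 2
  (h (q) (r)) = h(0, 2) = 1
  (f (h (q) (r))) = f(1,) = 1
  (f (f (h (q) (r)))) = f(1,) = 1
  (f (f (f (h (q) (r))))) = f(1,) = 1


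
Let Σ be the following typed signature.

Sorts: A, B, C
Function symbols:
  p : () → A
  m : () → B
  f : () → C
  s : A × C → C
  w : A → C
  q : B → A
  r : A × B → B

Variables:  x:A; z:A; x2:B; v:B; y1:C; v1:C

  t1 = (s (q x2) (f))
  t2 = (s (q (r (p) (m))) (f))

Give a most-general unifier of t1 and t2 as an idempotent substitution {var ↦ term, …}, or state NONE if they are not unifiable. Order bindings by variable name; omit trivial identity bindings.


{x2 ↦ (r (p) (m))}


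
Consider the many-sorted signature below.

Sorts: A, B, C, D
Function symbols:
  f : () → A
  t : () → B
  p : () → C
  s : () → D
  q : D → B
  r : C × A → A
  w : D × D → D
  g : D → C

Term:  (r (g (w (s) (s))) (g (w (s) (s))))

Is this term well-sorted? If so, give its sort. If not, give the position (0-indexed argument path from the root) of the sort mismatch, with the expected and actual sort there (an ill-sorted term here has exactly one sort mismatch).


      (s) : D
      (s) : D
    (w (s) (s)) : D
  (g (w (s) (s))) : C
      (s) : D
      (s) : D
    (w (s) (s)) : D
  (g (w (s) (s))) : C
(r (g (w (s) (s))) (g (w (s) (s)))) : ✗ arg 1 at [1] has sort C, expected A

ill-sorted at position [1]: expected A, got C


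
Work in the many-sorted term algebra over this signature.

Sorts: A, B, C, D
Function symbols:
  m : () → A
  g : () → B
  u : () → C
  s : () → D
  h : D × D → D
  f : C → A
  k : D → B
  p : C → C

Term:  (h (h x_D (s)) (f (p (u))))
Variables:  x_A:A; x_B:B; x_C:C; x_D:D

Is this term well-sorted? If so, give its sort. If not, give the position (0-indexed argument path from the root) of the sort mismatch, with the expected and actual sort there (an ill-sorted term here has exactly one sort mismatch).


    x_D : D
    (s) : D
  (h x_D (s)) : D
      (u) : C
    (p (u)) : C
  (f (p (u))) : A
(h (h x_D (s)) (f (p (u)))) : ✗ arg 1 at [1] has sort A, expected D

ill-sorted at position [1]: expected D, got A


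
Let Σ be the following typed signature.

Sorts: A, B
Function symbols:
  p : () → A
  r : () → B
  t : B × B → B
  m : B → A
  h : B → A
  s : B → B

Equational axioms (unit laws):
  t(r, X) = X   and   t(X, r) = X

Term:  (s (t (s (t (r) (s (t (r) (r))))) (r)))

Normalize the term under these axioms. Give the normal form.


normal form = (s (s (s (r))))

1. (s (t (s (t (r) (s (t (r) (r))))) (r)))  →  (s (s (t (r) (s (t (r) (r))))))
2. (s (s (t (r) (s (t (r) (r))))))  →  (s (s (s (t (r) (r)))))
3. (s (s (s (t (r) (r)))))  →  (s (s (s (r))))


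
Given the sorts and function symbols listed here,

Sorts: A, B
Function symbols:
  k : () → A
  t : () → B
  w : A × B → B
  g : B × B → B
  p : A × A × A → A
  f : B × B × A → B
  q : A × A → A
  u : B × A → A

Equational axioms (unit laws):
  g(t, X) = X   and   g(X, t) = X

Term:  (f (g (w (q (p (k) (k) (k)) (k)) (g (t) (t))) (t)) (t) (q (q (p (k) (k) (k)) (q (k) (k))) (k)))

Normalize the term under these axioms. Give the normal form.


1. (f (g (w (q (p (k) (k) (k)) (k)) (g (t) (t))) (t)) (t) (q (q (p (k) (k) (k)) (q (k) (k))) (k)))  →  (f (w (q (p (k) (k) (k)) (k)) (g (t) (t))) (t) (q (q (p (k) (k) (k)) (q (k) (k))) (k)))
2. (f (w (q (p (k) (k) (k)) (k)) (g (t) (t))) (t) (q (q (p (k) (k) (k)) (q (k) (k))) (k)))  →  (f (w (q (p (k) (k) (k)) (k)) (t)) (t) (q (q (p (k) (k) (k)) (q (k) (k))) (k)))

normal form = (f (w (q (p (k) (k) (k)) (k)) (t)) (t) (q (q (p (k) (k) (k)) (q (k) (k))) (k)))


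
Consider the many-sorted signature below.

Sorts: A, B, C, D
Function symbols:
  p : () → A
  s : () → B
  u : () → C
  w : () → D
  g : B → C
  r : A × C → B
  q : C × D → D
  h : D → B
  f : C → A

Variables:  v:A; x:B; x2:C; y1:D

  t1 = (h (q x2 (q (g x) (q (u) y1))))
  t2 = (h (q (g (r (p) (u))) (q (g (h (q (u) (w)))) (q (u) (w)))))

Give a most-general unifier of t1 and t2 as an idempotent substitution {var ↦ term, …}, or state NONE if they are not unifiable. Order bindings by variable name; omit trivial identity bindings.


{x ↦ (h (q (u) (w))), x2 ↦ (g (r (p) (u))), y1 ↦ (w)}


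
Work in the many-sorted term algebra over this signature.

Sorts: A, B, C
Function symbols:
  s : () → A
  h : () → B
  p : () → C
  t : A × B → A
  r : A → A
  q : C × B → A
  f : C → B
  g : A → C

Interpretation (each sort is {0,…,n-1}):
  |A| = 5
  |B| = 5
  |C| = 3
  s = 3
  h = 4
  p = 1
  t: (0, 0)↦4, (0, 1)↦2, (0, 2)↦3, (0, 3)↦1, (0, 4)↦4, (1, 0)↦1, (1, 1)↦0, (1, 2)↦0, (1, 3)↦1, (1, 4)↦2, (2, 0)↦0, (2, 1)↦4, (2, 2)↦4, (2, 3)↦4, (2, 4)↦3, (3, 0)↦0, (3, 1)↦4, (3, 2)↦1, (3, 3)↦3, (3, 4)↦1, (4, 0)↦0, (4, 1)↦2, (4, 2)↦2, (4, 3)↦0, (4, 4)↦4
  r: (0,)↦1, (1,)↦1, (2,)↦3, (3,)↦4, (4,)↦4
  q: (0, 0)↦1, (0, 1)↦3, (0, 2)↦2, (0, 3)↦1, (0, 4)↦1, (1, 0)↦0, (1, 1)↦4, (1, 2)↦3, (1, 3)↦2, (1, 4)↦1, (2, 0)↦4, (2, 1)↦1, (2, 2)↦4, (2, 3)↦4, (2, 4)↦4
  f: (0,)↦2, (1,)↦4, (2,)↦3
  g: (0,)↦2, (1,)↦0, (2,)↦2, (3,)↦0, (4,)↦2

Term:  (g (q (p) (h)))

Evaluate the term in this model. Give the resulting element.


value = 0

  p = 1
  h = 4
  (q (p) (h)) = q(1, 4) = 1
  (g (q (p) (h))) = g(1,) = 0


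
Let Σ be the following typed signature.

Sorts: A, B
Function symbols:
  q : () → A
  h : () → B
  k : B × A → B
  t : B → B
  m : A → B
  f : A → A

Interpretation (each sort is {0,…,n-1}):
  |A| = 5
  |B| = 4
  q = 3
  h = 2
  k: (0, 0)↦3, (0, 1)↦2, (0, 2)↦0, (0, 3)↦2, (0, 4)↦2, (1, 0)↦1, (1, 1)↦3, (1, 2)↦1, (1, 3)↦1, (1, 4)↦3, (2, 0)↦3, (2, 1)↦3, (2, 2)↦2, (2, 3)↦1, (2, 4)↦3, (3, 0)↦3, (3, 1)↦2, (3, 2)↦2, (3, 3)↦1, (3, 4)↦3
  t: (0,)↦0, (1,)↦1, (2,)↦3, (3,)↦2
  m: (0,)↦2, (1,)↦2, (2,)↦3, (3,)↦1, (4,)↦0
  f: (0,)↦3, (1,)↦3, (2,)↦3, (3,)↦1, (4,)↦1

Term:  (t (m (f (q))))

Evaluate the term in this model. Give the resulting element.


value = 3

  q = 3
  (f (q)) = f(3,) = 1
  (m (f (q))) = m(1,) = 2
  (t (m (f (q)))) = t(2,) = 3


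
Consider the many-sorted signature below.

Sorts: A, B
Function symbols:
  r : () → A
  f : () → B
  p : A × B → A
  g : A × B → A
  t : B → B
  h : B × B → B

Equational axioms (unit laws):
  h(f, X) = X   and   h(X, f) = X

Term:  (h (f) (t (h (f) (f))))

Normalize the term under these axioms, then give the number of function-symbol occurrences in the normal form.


size = 2

1. (h (f) (t (h (f) (f))))  →  (t (h (f) (f)))
2. (t (h (f) (f)))  →  (t (f))
normal form: (t (f))


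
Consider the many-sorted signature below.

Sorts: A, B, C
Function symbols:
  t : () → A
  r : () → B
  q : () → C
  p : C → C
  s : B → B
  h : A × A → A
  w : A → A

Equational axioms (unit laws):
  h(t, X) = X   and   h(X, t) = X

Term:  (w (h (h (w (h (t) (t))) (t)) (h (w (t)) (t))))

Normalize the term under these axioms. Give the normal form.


1. (w (h (h (w (h (t) (t))) (t)) (h (w (t)) (t))))  →  (w (h (w (h (t) (t))) (h (w (t)) (t))))
2. (w (h (w (h (t) (t))) (h (w (t)) (t))))  →  (w (h (w (t)) (h (w (t)) (t))))
3. (w (h (w (t)) (h (w (t)) (t))))  →  (w (h (w (t)) (w (t))))

normal form = (w (h (w (t)) (w (t))))


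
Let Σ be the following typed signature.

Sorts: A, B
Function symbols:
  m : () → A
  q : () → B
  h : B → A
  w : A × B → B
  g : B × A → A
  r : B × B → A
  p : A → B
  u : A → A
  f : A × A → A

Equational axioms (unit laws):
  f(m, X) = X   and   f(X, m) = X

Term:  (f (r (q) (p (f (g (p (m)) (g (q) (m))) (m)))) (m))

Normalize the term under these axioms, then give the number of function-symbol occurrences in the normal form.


1. (f (r (q) (p (f (g (p (m)) (g (q) (m))) (m)))) (m))  →  (r (q) (p (f (g (p (m)) (g (q) (m))) (m))))
2. (r (q) (p (f (g (p (m)) (g (q) (m))) (m))))  →  (r (q) (p (g (p (m)) (g (q) (m)))))
normal form: (r (q) (p (g (p (m)) (g (q) (m)))))

size = 9


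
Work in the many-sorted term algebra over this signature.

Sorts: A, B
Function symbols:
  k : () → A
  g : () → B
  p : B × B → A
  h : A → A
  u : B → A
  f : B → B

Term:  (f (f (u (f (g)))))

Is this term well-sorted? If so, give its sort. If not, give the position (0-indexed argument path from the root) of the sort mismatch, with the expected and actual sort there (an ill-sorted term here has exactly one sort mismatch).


ill-sorted at position [0, 0]: expected B, got A

        (g) : B
      (f (g)) : B
    (u (f (g))) : A
  (f (u (f (g)))) : ✗ arg 0 at [0, 0] has sort A, expected B


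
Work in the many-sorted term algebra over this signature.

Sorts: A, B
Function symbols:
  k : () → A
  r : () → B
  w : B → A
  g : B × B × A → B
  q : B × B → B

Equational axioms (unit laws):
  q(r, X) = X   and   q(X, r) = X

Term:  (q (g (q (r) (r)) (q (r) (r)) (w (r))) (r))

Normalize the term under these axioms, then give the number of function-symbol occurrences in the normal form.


size = 5

1. (q (g (q (r) (r)) (q (r) (r)) (w (r))) (r))  →  (g (q (r) (r)) (q (r) (r)) (w (r)))
2. (g (q (r) (r)) (q (r) (r)) (w (r)))  →  (g (r) (q (r) (r)) (w (r)))
3. (g (r) (q (r) (r)) (w (r)))  →  (g (r) (r) (w (r)))
normal form: (g (r) (r) (w (r)))


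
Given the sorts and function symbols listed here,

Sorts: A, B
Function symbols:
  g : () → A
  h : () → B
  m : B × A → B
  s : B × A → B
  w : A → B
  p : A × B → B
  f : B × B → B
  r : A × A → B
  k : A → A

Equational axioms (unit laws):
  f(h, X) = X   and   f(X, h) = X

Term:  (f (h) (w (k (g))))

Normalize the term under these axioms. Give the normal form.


1. (f (h) (w (k (g))))  →  (w (k (g)))

normal form = (w (k (g)))


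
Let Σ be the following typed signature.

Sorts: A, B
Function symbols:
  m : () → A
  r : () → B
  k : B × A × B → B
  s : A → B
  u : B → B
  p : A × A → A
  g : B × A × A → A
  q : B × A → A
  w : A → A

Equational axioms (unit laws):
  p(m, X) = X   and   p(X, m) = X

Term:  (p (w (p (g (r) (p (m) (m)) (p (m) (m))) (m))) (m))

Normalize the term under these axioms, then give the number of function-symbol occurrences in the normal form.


size = 5

1. (p (w (p (g (r) (p (m) (m)) (p (m) (m))) (m))) (m))  →  (w (p (g (r) (p (m) (m)) (p (m) (m))) (m)))
2. (w (p (g (r) (p (m) (m)) (p (m) (m))) (m)))  →  (w (g (r) (p (m) (m)) (p (m) (m))))
3. (w (g (r) (p (m) (m)) (p (m) (m))))  →  (w (g (r) (m) (p (m) (m))))
4. (w (g (r) (m) (p (m) (m))))  →  (w (g (r) (m) (m)))
normal form: (w (g (r) (m) (m)))


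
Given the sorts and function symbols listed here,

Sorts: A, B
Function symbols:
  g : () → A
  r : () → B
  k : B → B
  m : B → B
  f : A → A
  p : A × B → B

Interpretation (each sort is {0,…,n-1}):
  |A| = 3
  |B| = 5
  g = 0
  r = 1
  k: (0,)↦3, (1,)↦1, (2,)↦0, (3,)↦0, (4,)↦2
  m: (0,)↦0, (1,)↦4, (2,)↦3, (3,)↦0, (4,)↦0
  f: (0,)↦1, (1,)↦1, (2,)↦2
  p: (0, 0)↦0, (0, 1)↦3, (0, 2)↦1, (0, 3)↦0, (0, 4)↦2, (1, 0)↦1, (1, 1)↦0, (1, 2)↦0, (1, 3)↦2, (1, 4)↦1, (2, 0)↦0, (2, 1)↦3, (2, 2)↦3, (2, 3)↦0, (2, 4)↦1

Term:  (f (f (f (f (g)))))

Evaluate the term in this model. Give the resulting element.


  g = 0
  (f (g)) = f(0,) = 1
  (f (f (g))) = f(1,) = 1
  (f (f (f (g)))) = f(1,) = 1
  (f (f (f (f (g))))) = f(1,) = 1

value = 1


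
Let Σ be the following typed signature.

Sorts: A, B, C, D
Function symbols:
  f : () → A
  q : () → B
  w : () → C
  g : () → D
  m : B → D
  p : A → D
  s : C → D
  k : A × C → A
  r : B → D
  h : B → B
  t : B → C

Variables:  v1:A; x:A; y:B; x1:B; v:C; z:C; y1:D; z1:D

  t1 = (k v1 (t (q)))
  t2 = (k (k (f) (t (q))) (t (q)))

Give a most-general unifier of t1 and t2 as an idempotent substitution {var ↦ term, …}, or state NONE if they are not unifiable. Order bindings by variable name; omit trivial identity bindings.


{v1 ↦ (k (f) (t (q)))}


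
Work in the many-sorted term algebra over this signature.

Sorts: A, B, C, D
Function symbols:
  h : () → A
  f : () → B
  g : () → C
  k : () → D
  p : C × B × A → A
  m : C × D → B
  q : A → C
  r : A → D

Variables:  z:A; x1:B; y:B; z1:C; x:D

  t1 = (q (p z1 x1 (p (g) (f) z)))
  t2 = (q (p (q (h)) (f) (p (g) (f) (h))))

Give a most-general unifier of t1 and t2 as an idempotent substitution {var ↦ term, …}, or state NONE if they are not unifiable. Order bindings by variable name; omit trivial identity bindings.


{x1 ↦ (f), z ↦ (h), z1 ↦ (q (h))}


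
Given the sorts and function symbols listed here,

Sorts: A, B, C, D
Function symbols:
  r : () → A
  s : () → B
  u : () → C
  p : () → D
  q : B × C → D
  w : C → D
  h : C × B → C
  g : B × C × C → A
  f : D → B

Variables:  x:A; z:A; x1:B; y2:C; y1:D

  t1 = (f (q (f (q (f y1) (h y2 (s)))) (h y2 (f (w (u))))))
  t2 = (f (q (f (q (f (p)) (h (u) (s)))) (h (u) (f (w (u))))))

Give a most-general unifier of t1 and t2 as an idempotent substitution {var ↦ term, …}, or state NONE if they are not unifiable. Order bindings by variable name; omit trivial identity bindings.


{y1 ↦ (p), y2 ↦ (u)}


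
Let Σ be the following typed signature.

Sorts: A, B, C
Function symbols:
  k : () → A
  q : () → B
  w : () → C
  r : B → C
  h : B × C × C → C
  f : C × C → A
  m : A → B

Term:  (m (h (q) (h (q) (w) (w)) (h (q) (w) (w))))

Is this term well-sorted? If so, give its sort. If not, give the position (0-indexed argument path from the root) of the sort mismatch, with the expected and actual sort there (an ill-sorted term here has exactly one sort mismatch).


ill-sorted at position [0]: expected A, got C

    (q) : B
      (q) : B
      (w) : C
      (w) : C
    (h (q) (w) (w)) : C
      (q) : B
      (w) : C
      (w) : C
    (h (q) (w) (w)) : C
  (h (q) (h (q) (w) (w)) (h (q) (w) (w))) : C
(m (h (q) (h (q) (w) (w)) (h (q) (w) (w)))) : ✗ arg 0 at [0] has sort C, expected A


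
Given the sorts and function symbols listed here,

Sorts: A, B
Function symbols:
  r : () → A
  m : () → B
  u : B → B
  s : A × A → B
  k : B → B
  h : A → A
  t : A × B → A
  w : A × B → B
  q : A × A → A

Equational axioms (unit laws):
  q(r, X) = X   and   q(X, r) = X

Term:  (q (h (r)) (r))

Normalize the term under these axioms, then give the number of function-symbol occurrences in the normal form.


1. (q (h (r)) (r))  →  (h (r))
normal form: (h (r))

size = 2


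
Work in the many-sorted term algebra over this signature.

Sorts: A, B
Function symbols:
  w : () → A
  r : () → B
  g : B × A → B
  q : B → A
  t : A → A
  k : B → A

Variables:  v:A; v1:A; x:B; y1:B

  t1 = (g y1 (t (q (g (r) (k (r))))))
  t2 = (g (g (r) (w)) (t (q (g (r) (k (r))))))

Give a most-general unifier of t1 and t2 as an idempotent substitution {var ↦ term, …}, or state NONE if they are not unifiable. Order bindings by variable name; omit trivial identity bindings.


{y1 ↦ (g (r) (w))}


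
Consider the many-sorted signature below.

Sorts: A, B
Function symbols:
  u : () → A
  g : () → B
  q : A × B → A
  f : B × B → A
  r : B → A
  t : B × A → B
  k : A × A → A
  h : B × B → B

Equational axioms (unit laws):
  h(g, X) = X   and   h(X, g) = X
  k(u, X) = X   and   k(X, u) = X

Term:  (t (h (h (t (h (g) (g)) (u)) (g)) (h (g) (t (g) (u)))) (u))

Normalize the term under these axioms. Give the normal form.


normal form = (t (h (t (g) (u)) (t (g) (u))) (u))

1. (t (h (h (t (h (g) (g)) (u)) (g)) (h (g) (t (g) (u)))) (u))  →  (t (h (t (h (g) (g)) (u)) (h (g) (t (g) (u)))) (u))
2. (t (h (t (h (g) (g)) (u)) (h (g) (t (g) (u)))) (u))  →  (t (h (t (g) (u)) (h (g) (t (g) (u)))) (u))
3. (t (h (t (g) (u)) (h (g) (t (g) (u)))) (u))  →  (t (h (t (g) (u)) (t (g) (u))) (u))


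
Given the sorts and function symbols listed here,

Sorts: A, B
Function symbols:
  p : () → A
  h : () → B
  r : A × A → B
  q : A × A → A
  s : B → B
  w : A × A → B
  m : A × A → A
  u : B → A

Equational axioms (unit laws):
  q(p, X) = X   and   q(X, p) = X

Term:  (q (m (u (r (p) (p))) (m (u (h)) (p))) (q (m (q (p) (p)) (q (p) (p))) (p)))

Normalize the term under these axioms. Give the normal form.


1. (q (m (u (r (p) (p))) (m (u (h)) (p))) (q (m (q (p) (p)) (q (p) (p))) (p)))  →  (q (m (u (r (p) (p))) (m (u (h)) (p))) (m (q (p) (p)) (q (p) (p))))
2. (q (m (u (r (p) (p))) (m (u (h)) (p))) (m (q (p) (p)) (q (p) (p))))  →  (q (m (u (r (p) (p))) (m (u (h)) (p))) (m (p) (q (p) (p))))
3. (q (m (u (r (p) (p))) (m (u (h)) (p))) (m (p) (q (p) (p))))  →  (q (m (u (r (p) (p))) (m (u (h)) (p))) (m (p) (p)))

normal form = (q (m (u (r (p) (p))) (m (u (h)) (p))) (m (p) (p)))


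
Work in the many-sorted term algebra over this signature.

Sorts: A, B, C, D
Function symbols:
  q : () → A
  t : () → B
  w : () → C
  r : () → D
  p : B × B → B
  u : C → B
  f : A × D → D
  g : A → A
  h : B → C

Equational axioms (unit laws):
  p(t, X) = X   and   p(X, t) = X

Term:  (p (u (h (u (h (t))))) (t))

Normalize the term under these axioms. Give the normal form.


1. (p (u (h (u (h (t))))) (t))  →  (u (h (u (h (t)))))

normal form = (u (h (u (h (t)))))


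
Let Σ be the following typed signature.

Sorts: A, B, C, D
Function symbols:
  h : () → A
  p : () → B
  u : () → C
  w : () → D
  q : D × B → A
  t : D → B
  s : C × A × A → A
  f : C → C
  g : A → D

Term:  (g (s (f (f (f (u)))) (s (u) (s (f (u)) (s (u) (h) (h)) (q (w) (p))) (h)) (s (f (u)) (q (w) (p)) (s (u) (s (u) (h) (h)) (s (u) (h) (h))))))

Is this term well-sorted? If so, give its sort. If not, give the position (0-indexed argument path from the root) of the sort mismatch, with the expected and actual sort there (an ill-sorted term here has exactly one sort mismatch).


well-sorted; sort = D

          (u) : C
        (f (u)) : C
      (f (f (u))) : C
    (f (f (f (u)))) : C
      (u) : C
          (u) : C
        (f (u)) : C
          (u) : C
          (h) : A
          (h) : A
        (s (u) (h) (h)) : A
          (w) : D
          (p) : B
        (q (w) (p)) : A
      (s (f (u)) (s (u) (h) (h)) (q (w) (p))) : A
      (h) : A
    (s (u) (s (f (u)) (s (u) (h) (h)) (q (w) (p))) (h)) : A
        (u) : C
      (f (u)) : C
        (w) : D
        (p) : B
      (q (w) (p)) : A
        (u) : C
          (u) : C
          (h) : A
          (h) : A
        (s (u) (h) (h)) : A
          (u) : C
          (h) : A
          (h) : A
        (s (u) (h) (h)) : A
      (s (u) (s (u) (h) (h)) (s (u) (h) (h))) : A
    (s (f (u)) (q (w) (p)) (s (u) (s (u) (h) (h)) (s (u) (h) (h)))) : A
  (s (f (f (f (u)))) (s (u) (s (f (u)) (s (u) (h) (h)) (q (w) (p))) (h)) (s (f (u)) (q (w) (p)) (s (u) (s (u) (h) (h)) (s (u) (h) (h))))) : A
(g (s (f (f (f (u)))) (s (u) (s (f (u)) (s (u) (h) (h)) (q (w) (p))) (h)) (s (f (u)) (q (w) (p)) (s (u) (s (u) (h) (h)) (s (u) (h) (h)))))) : D


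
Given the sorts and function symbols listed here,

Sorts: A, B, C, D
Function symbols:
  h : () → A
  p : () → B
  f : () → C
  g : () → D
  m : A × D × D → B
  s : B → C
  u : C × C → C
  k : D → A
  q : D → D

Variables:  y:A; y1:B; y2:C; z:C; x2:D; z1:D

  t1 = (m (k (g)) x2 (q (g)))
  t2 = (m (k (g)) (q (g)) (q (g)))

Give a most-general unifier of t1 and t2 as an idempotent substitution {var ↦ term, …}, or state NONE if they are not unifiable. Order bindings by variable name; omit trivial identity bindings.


{x2 ↦ (q (g))}


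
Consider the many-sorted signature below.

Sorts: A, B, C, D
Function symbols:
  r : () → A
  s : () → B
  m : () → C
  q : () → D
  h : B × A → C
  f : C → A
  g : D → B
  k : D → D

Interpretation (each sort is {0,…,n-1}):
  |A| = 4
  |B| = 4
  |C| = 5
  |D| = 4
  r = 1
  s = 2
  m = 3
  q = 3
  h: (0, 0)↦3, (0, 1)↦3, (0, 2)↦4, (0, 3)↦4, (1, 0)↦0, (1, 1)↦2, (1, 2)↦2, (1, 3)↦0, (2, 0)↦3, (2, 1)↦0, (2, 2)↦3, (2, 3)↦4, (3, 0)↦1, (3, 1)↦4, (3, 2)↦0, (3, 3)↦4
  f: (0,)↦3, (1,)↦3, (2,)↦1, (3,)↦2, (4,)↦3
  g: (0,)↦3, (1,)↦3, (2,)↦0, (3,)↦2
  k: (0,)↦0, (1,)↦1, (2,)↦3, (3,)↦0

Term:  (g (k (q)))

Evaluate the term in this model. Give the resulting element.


  q = 3
  (k (q)) = k(3,) = 0
  (g (k (q))) = g(0,) = 3

value = 3


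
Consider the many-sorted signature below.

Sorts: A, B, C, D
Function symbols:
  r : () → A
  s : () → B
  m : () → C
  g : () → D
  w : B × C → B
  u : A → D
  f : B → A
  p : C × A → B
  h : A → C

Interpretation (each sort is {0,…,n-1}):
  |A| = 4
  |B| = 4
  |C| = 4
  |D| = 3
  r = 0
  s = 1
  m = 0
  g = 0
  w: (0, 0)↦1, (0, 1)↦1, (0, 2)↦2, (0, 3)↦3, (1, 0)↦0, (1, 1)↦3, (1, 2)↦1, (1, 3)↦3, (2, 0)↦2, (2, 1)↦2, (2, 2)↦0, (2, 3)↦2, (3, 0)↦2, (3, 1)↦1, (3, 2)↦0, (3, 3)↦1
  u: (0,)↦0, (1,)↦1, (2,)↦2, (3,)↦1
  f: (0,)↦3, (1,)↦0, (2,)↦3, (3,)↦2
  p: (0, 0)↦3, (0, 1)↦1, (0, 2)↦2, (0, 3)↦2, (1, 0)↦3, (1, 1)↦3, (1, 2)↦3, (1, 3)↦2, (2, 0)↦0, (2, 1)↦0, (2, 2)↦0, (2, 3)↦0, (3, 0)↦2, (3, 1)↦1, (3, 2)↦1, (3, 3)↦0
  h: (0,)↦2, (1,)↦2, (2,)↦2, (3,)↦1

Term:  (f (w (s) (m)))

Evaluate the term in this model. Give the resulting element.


  s = 1
  m = 0
  (w (s) (m)) = w(1, 0) = 0
  (f (w (s) (m))) = f(0,) = 3

value = 3


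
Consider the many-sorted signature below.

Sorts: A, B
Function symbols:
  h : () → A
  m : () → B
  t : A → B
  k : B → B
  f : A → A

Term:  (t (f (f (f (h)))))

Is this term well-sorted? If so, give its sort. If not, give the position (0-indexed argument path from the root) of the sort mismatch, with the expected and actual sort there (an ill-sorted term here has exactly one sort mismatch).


well-sorted; sort = B

        (h) : A
      (f (h)) : A
    (f (f (h))) : A
  (f (f (f (h)))) : A
(t (f (f (f (h))))) : B


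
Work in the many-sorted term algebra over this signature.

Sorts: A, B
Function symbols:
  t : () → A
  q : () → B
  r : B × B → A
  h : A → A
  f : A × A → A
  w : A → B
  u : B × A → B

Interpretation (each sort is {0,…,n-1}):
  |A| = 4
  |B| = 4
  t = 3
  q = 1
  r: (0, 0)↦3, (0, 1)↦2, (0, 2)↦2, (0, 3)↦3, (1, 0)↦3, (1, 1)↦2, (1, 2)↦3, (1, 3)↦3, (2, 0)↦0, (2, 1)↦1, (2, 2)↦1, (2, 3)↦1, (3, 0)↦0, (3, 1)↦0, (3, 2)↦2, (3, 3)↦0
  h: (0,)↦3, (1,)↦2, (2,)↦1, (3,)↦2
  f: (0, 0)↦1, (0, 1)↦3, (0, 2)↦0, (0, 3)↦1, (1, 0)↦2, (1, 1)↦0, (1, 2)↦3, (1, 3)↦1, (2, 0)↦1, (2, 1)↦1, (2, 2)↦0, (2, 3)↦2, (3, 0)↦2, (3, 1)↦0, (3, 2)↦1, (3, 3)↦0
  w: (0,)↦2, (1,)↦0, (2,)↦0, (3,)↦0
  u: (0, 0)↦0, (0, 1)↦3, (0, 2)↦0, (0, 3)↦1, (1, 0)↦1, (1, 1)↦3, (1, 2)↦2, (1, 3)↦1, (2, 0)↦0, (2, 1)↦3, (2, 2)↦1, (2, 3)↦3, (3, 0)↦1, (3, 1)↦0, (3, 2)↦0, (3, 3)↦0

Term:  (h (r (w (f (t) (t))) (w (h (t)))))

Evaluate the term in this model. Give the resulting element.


  t = 3
  t = 3
  (f (t) (t)) = f(3, 3) = 0
  (w (f (t) (t))) = w(0,) = 2
  t = 3
  (h (t)) = h(3,) = 2
  (w (h (t))) = w(2,) = 0
  (r (w (f (t) (t))) (w (h (t)))) = r(2, 0) = 0
  (h (r (w (f (t) (t))) (w (h (t))))) = h(0,) = 3

value = 3


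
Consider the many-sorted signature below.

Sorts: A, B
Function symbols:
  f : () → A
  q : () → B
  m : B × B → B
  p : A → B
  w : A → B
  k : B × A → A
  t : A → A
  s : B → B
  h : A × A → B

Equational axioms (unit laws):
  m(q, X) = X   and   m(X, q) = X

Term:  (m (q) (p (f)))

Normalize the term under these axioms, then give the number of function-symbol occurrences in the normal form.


1. (m (q) (p (f)))  →  (p (f))
normal form: (p (f))

size = 2


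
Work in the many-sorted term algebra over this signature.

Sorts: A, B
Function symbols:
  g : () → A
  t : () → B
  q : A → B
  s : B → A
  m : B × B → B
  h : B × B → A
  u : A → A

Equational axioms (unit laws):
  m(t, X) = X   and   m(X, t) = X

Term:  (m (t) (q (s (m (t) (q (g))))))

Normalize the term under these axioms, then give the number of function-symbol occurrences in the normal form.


size = 4

1. (m (t) (q (s (m (t) (q (g))))))  →  (q (s (m (t) (q (g)))))
2. (q (s (m (t) (q (g)))))  →  (q (s (q (g))))
normal form: (q (s (q (g))))


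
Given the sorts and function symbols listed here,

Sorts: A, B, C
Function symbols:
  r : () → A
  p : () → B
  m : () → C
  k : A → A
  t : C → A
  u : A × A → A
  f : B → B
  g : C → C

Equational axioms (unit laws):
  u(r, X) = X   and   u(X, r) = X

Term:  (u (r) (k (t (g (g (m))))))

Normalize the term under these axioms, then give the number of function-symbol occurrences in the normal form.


1. (u (r) (k (t (g (g (m))))))  →  (k (t (g (g (m)))))
normal form: (k (t (g (g (m)))))

size = 5


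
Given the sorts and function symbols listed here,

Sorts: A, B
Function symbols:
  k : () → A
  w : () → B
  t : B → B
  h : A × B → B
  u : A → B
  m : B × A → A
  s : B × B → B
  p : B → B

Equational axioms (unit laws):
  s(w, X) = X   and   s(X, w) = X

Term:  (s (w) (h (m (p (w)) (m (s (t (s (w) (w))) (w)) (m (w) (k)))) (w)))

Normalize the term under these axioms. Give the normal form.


1. (s (w) (h (m (p (w)) (m (s (t (s (w) (w))) (w)) (m (w) (k)))) (w)))  →  (h (m (p (w)) (m (s (t (s (w) (w))) (w)) (m (w) (k)))) (w))
2. (h (m (p (w)) (m (s (t (s (w) (w))) (w)) (m (w) (k)))) (w))  →  (h (m (p (w)) (m (t (s (w) (w))) (m (w) (k)))) (w))
3. (h (m (p (w)) (m (t (s (w) (w))) (m (w) (k)))) (w))  →  (h (m (p (w)) (m (t (w)) (m (w) (k)))) (w))

normal form = (h (m (p (w)) (m (t (w)) (m (w) (k)))) (w))


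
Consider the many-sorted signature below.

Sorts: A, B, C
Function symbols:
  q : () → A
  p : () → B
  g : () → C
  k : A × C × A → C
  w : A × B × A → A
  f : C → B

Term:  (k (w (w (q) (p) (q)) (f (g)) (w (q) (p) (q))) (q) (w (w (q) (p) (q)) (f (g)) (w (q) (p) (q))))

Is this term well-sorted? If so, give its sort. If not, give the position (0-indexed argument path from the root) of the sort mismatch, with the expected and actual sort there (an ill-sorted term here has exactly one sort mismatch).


ill-sorted at position [1]: expected C, got A

      (q) : A
      (p) : B
      (q) : A
    (w (q) (p) (q)) : A
      (g) : C
    (f (g)) : B
      (q) : A
      (p) : B
      (q) : A
    (w (q) (p) (q)) : A
  (w (w (q) (p) (q)) (f (g)) (w (q) (p) (q))) : A
  (q) : A
      (q) : A
      (p) : B
      (q) : A
    (w (q) (p) (q)) : A
      (g) : C
    (f (g)) : B
      (q) : A
      (p) : B
      (q) : A
    (w (q) (p) (q)) : A
  (w (w (q) (p) (q)) (f (g)) (w (q) (p) (q))) : A
(k (w (w (q) (p) (q)) (f (g)) (w (q) (p) (q))) (q) (w (w (q) (p) (q)) (f (g)) (w (q) (p) (q)))) : ✗ arg 1 at [1] has sort A, expected C


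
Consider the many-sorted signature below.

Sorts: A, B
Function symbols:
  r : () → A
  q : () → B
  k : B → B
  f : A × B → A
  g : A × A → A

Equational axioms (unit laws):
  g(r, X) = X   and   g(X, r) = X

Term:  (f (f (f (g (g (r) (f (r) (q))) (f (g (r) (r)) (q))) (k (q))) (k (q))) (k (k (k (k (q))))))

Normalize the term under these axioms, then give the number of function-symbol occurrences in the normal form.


size = 19

1. (f (f (f (g (g (r) (f (r) (q))) (f (g (r) (r)) (q))) (k (q))) (k (q))) (k (k (k (k (q))))))  →  (f (f (f (g (f (r) (q)) (f (g (r) (r)) (q))) (k (q))) (k (q))) (k (k (k (k (q))))))
2. (f (f (f (g (f (r) (q)) (f (g (r) (r)) (q))) (k (q))) (k (q))) (k (k (k (k (q))))))  →  (f (f (f (g (f (r) (q)) (f (r) (q))) (k (q))) (k (q))) (k (k (k (k (q))))))
normal form: (f (f (f (g (f (r) (q)) (f (r) (q))) (k (q))) (k (q))) (k (k (k (k (q))))))


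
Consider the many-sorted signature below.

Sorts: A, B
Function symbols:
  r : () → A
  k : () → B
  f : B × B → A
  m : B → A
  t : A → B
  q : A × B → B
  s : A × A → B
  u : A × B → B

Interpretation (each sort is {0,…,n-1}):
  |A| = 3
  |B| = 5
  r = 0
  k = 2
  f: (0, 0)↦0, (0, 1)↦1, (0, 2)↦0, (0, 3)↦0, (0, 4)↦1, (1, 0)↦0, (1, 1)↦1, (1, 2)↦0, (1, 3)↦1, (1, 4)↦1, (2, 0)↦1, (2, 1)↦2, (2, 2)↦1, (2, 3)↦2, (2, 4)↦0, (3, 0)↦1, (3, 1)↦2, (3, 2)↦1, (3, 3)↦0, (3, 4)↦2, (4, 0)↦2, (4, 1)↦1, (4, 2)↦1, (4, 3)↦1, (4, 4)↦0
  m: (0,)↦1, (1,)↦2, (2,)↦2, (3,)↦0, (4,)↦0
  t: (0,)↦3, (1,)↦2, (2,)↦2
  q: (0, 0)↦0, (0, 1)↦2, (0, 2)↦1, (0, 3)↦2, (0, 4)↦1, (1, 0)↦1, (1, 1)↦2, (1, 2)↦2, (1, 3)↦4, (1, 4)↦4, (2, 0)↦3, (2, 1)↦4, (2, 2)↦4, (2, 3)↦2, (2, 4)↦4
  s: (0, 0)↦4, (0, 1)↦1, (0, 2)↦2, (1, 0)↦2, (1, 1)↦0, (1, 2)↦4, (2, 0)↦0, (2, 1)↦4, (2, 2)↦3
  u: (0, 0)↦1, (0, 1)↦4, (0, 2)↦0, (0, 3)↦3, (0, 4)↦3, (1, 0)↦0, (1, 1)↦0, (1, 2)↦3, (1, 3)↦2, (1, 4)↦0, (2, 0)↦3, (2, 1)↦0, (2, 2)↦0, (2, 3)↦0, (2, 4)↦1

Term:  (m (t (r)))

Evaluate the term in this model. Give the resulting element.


  r = 0
  (t (r)) = t(0,) = 3
  (m (t (r))) = m(3,) = 0

value = 0


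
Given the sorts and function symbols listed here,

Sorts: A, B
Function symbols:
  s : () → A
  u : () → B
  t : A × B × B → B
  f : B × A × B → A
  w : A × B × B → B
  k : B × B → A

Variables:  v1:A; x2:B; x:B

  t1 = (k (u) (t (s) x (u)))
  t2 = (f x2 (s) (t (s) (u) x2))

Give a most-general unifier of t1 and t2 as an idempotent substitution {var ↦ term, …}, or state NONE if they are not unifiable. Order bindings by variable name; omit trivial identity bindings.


NONE (not unifiable)

head clash or occurs-check failure — not unifiable


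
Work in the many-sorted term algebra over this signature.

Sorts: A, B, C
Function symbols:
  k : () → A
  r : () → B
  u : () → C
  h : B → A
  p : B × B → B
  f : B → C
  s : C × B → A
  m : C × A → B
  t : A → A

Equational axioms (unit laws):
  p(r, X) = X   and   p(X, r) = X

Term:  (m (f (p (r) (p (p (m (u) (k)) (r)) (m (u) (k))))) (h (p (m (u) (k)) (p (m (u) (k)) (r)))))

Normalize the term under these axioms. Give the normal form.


1. (m (f (p (r) (p (p (m (u) (k)) (r)) (m (u) (k))))) (h (p (m (u) (k)) (p (m (u) (k)) (r)))))  →  (m (f (p (p (m (u) (k)) (r)) (m (u) (k)))) (h (p (m (u) (k)) (p (m (u) (k)) (r)))))
2. (m (f (p (p (m (u) (k)) (r)) (m (u) (k)))) (h (p (m (u) (k)) (p (m (u) (k)) (r)))))  →  (m (f (p (m (u) (k)) (m (u) (k)))) (h (p (m (u) (k)) (p (m (u) (k)) (r)))))
3. (m (f (p (m (u) (k)) (m (u) (k)))) (h (p (m (u) (k)) (p (m (u) (k)) (r)))))  →  (m (f (p (m (u) (k)) (m (u) (k)))) (h (p (m (u) (k)) (m (u) (k)))))

normal form = (m (f (p (m (u) (k)) (m (u) (k)))) (h (p (m (u) (k)) (m (u) (k)))))


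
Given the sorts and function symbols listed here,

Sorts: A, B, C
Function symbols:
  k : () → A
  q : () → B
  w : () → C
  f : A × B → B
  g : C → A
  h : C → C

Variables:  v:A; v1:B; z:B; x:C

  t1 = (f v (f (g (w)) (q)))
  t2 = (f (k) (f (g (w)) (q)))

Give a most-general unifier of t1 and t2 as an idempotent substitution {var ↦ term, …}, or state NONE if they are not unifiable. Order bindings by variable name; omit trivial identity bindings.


{v ↦ (k)}


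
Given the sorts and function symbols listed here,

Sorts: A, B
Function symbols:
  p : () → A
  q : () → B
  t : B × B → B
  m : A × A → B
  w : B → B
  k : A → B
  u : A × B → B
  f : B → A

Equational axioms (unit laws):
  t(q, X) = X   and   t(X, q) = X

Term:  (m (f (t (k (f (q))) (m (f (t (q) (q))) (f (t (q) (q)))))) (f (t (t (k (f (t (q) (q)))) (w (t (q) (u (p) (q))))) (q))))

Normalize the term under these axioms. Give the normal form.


1. (m (f (t (k (f (q))) (m (f (t (q) (q))) (f (t (q) (q)))))) (f (t (t (k (f (t (q) (q)))) (w (t (q) (u (p) (q))))) (q))))  →  (m (f (t (k (f (q))) (m (f (q)) (f (t (q) (q)))))) (f (t (t (k (f (t (q) (q)))) (w (t (q) (u (p) (q))))) (q))))
2. (m (f (t (k (f (q))) (m (f (q)) (f (t (q) (q)))))) (f (t (t (k (f (t (q) (q)))) (w (t (q) (u (p) (q))))) (q))))  →  (m (f (t (k (f (q))) (m (f (q)) (f (q))))) (f (t (t (k (f (t (q) (q)))) (w (t (q) (u (p) (q))))) (q))))
3. (m (f (t (k (f (q))) (m (f (q)) (f (q))))) (f (t (t (k (f (t (q) (q)))) (w (t (q) (u (p) (q))))) (q))))  →  (m (f (t (k (f (q))) (m (f (q)) (f (q))))) (f (t (k (f (t (q) (q)))) (w (t (q) (u (p) (q)))))))
4. (m (f (t (k (f (q))) (m (f (q)) (f (q))))) (f (t (k (f (t (q) (q)))) (w (t (q) (u (p) (q)))))))  →  (m (f (t (k (f (q))) (m (f (q)) (f (q))))) (f (t (k (f (q))) (w (t (q) (u (p) (q)))))))
5. (m (f (t (k (f (q))) (m (f (q)) (f (q))))) (f (t (k (f (q))) (w (t (q) (u (p) (q)))))))  →  (m (f (t (k (f (q))) (m (f (q)) (f (q))))) (f (t (k (f (q))) (w (u (p) (q))))))

normal form = (m (f (t (k (f (q))) (m (f (q)) (f (q))))) (f (t (k (f (q))) (w (u (p) (q))))))


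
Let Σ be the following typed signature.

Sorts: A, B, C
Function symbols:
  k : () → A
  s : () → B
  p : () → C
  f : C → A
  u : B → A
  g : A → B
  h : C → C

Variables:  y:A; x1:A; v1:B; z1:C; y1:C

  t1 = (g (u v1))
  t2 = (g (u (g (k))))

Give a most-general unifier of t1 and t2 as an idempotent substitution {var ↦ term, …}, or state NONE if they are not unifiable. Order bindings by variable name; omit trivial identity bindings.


{v1 ↦ (g (k))}


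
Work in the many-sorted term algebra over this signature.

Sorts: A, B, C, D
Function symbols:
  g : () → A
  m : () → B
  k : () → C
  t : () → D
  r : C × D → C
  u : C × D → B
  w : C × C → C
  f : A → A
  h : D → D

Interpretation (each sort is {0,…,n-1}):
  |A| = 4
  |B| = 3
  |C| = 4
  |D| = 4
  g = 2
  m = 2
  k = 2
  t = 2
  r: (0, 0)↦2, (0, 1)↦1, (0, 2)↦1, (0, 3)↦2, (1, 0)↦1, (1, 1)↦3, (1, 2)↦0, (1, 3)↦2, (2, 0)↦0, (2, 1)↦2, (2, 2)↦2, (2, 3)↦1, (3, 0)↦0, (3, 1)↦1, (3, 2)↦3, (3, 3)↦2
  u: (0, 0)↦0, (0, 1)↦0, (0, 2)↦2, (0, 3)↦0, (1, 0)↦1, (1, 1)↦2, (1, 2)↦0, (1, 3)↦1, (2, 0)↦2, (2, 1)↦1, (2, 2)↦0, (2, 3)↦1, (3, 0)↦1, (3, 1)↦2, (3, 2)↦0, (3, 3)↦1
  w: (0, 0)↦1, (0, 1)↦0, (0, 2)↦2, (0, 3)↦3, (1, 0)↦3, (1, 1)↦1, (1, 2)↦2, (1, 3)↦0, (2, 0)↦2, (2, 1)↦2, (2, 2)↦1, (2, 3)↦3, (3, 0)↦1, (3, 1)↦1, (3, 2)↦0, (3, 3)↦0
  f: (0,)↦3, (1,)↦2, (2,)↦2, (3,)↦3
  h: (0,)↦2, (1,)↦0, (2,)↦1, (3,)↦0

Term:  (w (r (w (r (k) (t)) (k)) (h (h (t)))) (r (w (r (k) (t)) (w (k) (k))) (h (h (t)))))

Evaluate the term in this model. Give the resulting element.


  k = 2
  t = 2
  (r (k) (t)) = r(2, 2) = 2
  k = 2
  (w (r (k) (t)) (k)) = w(2, 2) = 1
  t = 2
  (h (t)) = h(2,) = 1
  (h (h (t))) = h(1,) = 0
  (r (w (r (k) (t)) (k)) (h (h (t)))) = r(1, 0) = 1
  k = 2
  t = 2
  (r (k) (t)) = r(2, 2) = 2
  k = 2
  k = 2
  (w (k) (k)) = w(2, 2) = 1
  (w (r (k) (t)) (w (k) (k))) = w(2, 1) = 2
  t = 2
  (h (t)) = h(2,) = 1
  (h (h (t))) = h(1,) = 0
  (r (w (r (k) (t)) (w (k) (k))) (h (h (t)))) = r(2, 0) = 0
  (w (r (w (r (k) (t)) (k)) (h (h (t)))) (r (w (r (k) (t)) (w (k) (k))) (h (h (t))))) = w(1, 0) = 3

value = 3


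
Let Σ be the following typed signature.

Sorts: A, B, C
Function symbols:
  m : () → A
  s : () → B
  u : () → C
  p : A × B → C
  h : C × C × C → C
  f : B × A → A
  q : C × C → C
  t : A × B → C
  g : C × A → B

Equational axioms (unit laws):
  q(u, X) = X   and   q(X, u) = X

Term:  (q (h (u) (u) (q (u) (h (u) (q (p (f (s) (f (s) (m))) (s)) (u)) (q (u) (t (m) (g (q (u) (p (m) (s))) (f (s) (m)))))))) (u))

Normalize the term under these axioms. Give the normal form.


normal form = (h (u) (u) (h (u) (p (f (s) (f (s) (m))) (s)) (t (m) (g (p (m) (s)) (f (s) (m))))))

1. (q (h (u) (u) (q (u) (h (u) (q (p (f (s) (f (s) (m))) (s)) (u)) (q (u) (t (m) (g (q (u) (p (m) (s))) (f (s) (m)))))))) (u))  →  (h (u) (u) (q (u) (h (u) (q (p (f (s) (f (s) (m))) (s)) (u)) (q (u) (t (m) (g (q (u) (p (m) (s))) (f (s) (m))))))))
2. (h (u) (u) (q (u) (h (u) (q (p (f (s) (f (s) (m))) (s)) (u)) (q (u) (t (m) (g (q (u) (p (m) (s))) (f (s) (m))))))))  →  (h (u) (u) (h (u) (q (p (f (s) (f (s) (m))) (s)) (u)) (q (u) (t (m) (g (q (u) (p (m) (s))) (f (s) (m)))))))
3. (h (u) (u) (h (u) (q (p (f (s) (f (s) (m))) (s)) (u)) (q (u) (t (m) (g (q (u) (p (m) (s))) (f (s) (m)))))))  →  (h (u) (u) (h (u) (p (f (s) (f (s) (m))) (s)) (q (u) (t (m) (g (q (u) (p (m) (s))) (f (s) (m)))))))
4. (h (u) (u) (h (u) (p (f (s) (f (s) (m))) (s)) (q (u) (t (m) (g (q (u) (p (m) (s))) (f (s) (m)))))))  →  (h (u) (u) (h (u) (p (f (s) (f (s) (m))) (s)) (t (m) (g (q (u) (p (m) (s))) (f (s) (m))))))
5. (h (u) (u) (h (u) (p (f (s) (f (s) (m))) (s)) (t (m) (g (q (u) (p (m) (s))) (f (s) (m))))))  →  (h (u) (u) (h (u) (p (f (s) (f (s) (m))) (s)) (t (m) (g (p (m) (s)) (f (s) (m))))))


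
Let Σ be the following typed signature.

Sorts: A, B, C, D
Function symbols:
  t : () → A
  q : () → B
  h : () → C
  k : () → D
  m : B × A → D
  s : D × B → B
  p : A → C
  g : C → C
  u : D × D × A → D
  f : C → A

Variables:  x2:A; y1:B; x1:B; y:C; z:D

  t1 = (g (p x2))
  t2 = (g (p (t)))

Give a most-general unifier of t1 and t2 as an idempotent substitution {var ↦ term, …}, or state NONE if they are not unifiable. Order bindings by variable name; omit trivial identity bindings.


{x2 ↦ (t)}


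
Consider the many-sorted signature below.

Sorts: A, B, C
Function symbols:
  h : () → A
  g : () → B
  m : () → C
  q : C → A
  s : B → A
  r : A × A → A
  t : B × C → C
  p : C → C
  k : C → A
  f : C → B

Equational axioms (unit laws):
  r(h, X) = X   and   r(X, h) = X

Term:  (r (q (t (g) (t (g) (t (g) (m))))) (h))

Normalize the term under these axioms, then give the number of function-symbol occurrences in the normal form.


1. (r (q (t (g) (t (g) (t (g) (m))))) (h))  →  (q (t (g) (t (g) (t (g) (m)))))
normal form: (q (t (g) (t (g) (t (g) (m)))))

size = 8


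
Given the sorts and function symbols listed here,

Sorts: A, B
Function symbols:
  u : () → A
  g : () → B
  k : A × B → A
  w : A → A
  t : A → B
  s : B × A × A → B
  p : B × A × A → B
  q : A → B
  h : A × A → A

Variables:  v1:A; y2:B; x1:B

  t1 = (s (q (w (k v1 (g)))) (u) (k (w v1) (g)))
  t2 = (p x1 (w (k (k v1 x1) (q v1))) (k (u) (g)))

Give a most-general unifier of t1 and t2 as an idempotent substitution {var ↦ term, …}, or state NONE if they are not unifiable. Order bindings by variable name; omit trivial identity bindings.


head clash or occurs-check failure — not unifiable

NONE (not unifiable)
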